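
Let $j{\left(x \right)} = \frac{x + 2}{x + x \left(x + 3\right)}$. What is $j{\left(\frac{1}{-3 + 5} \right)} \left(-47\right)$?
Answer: $- \frac{470}{9} \approx -52.222$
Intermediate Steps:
$j{\left(x \right)} = \frac{2 + x}{x + x \left(3 + x\right)}$
$j{\left(\frac{1}{-3 + 5} \right)} \left(-47\right) = \frac{2 + \frac{1}{-3 + 5}}{\frac{1}{-3 + 5} \left(4 + \frac{1}{-3 + 5}\right)} \left(-47\right) = \frac{2 + \frac{1}{2}}{\frac{1}{2} \left(4 + \frac{1}{2}\right)} \left(-47\right) = \frac{\frac{1}{\frac{1}{2}} \left(2 + \frac{1}{2}\right)}{4 + \frac{1}{2}} \left(-47\right) = 2 \frac{1}{\frac{9}{2}} \cdot \frac{5}{2} \left(-47\right) = 2 \cdot \frac{2}{9} \cdot \frac{5}{2} \left(-47\right) = \frac{10}{9} \left(-47\right) = - \frac{470}{9}$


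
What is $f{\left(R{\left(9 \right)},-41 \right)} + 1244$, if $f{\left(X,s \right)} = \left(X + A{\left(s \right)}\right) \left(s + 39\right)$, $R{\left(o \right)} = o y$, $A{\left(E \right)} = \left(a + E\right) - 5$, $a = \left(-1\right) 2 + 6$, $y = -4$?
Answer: $1400$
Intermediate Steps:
$a = 4$ ($a = -2 + 6 = 4$)
$A{\left(E \right)} = -1 + E$ ($A{\left(E \right)} = \left(4 + E\right) - 5 = -1 + E$)
$R{\left(o \right)} = - 4 o$ ($R{\left(o \right)} = o \left(-4\right) = - 4 o$)
$f{\left(X,s \right)} = \left(39 + s\right) \left(-1 + X + s\right)$ ($f{\left(X,s \right)} = \left(X + \left(-1 + s\right)\right) \left(s + 39\right) = \left(-1 + X + s\right) \left(39 + s\right) = \left(39 + s\right) \left(-1 + X + s\right)$)
$f{\left(R{\left(9 \right)},-41 \right)} + 1244 = \left(-39 + \left(-41\right)^{2} + 38 \left(-41\right) + 39 \left(\left(-4\right) 9\right) + \left(-4\right) 9 \left(-41\right)\right) + 1244 = \left(-39 + 1681 - 1558 + 39 \left(-36\right) - -1476\right) + 1244 = \left(-39 + 1681 - 1558 - 1404 + 1476\right) + 1244 = 156 + 1244 = 1400$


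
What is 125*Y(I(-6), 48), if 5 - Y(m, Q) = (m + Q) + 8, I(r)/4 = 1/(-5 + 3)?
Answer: -6125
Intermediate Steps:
I(r) = -2 (I(r) = 4/(-5 + 3) = 4/(-2) = 4*(-½) = -2)
Y(m, Q) = -3 - Q - m (Y(m, Q) = 5 - ((m + Q) + 8) = 5 - ((Q + m) + 8) = 5 - (8 + Q + m) = 5 + (-8 - Q - m) = -3 - Q - m)
125*Y(I(-6), 48) = 125*(-3 - 1*48 - 1*(-2)) = 125*(-3 - 48 + 2) = 125*(-49) = -6125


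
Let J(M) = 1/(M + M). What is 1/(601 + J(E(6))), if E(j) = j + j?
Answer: 24/14425 ≈ 0.0016638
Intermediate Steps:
E(j) = 2*j
J(M) = 1/(2*M)
1/(601 + J(E(6))) = 1/(601 + 1/(2*((2*6)))) = 1/(601 + (½)/12) = 1/(601 + (½)*(1/12)) = 1/(601 + 1/24) = 1/(14425/24) = 24/14425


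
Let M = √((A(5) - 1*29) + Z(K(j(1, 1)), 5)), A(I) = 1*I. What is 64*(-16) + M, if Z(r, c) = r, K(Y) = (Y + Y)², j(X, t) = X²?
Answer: -1024 + 2*I*√5 ≈ -1024.0 + 4.4721*I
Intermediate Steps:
K(Y) = 4*Y² (K(Y) = (2*Y)² = 4*Y²)
A(I) = I
M = 2*I*√5 (M = √((5 - 1*29) + 4*(1²)²) = √((5 - 29) + 4*1²) = √(-24 + 4*1) = √(-24 + 4) = √(-20) = 2*I*√5 ≈ 4.4721*I)
64*(-16) + M = 64*(-16) + 2*I*√5 = -1024 + 2*I*√5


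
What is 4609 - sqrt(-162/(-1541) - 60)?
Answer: 4609 - I*sqrt(142231218)/1541 ≈ 4609.0 - 7.7392*I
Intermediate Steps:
4609 - sqrt(-162/(-1541) - 60) = 4609 - sqrt(-162*(-1/1541) - 60) = 4609 - sqrt(162/1541 - 60) = 4609 - sqrt(-92298/1541) = 4609 - I*sqrt(142231218)/1541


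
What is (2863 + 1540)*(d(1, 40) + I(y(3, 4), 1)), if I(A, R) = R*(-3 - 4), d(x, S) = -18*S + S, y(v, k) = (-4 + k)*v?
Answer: -3024861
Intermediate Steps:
y(v, k) = v*(-4 + k)
d(x, S) = -17*S
I(A, R) = -7*R (I(A, R) = R*(-7) = -7*R)
(2863 + 1540)*(d(1, 40) + I(y(3, 4), 1)) = (2863 + 1540)*(-17*40 - 7*1) = 4403*(-680 - 7) = 4403*(-687) = -3024861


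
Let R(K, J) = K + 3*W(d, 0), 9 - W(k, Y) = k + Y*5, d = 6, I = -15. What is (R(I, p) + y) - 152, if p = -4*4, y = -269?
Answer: -427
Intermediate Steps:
p = -16
W(k, Y) = 9 - k - 5*Y (W(k, Y) = 9 - (k + Y*5) = 9 - (k + 5*Y) = 9 + (-k - 5*Y) = 9 - k - 5*Y)
R(K, J) = 9 + K (R(K, J) = K + 3*(9 - 1*6 - 5*0) = K + 3*(9 - 6 + 0) = K + 3*3 = K + 9 = 9 + K)
(R(I, p) + y) - 152 = ((9 - 15) - 269) - 152 = (-6 - 269) - 152 = -275 - 152 = -427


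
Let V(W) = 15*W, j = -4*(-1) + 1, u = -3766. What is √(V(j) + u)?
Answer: I*√3691 ≈ 60.754*I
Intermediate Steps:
j = 5 (j = 4 + 1 = 5)
√(V(j) + u) = √(15*5 - 3766) = √(75 - 3766) = √(-3691) = I*√3691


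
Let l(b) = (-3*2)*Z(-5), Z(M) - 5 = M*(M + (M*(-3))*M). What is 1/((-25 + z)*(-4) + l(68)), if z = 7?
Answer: -1/2358 ≈ -0.00042409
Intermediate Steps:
Z(M) = 5 + M*(M - 3*M²) (Z(M) = 5 + M*(M + (M*(-3))*M) = 5 + M*(M + (-3*M)*M) = 5 + M*(M - 3*M²))
l(b) = -2430 (l(b) = (-3*2)*(5 + (-5)² - 3*(-5)³) = -6*(5 + 25 - 3*(-125)) = -6*(5 + 25 + 375) = -6*405 = -2430)
1/((-25 + z)*(-4) + l(68)) = 1/((-25 + 7)*(-4) - 2430) = 1/(-18*(-4) - 2430) = 1/(72 - 2430) = 1/(-2358) = -1/2358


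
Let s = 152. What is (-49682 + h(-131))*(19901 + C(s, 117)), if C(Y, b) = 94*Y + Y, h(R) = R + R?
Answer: -1715126904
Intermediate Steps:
h(R) = 2*R
C(Y, b) = 95*Y
(-49682 + h(-131))*(19901 + C(s, 117)) = (-49682 + 2*(-131))*(19901 + 95*152) = (-49682 - 262)*(19901 + 14440) = -49944*34341 = -1715126904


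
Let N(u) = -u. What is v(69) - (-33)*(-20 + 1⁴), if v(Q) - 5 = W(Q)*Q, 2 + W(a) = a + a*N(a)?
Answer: -324508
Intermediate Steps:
W(a) = -2 + a - a² (W(a) = -2 + (a + a*(-a)) = -2 + (a - a²) = -2 + a - a²)
v(Q) = 5 + Q*(-2 + Q - Q²) (v(Q) = 5 + (-2 + Q - Q²)*Q = 5 + Q*(-2 + Q - Q²))
v(69) - (-33)*(-20 + 1⁴) = (5 + 69*(-2 + 69 - 1*69²)) - (-33)*(-20 + 1⁴) = (5 + 69*(-2 + 69 - 1*4761)) - (-33)*(-20 + 1) = (5 + 69*(-2 + 69 - 4761)) - (-33)*(-19) = (5 + 69*(-4694)) - 1*627 = (5 - 323886) - 627 = -323881 - 627 = -324508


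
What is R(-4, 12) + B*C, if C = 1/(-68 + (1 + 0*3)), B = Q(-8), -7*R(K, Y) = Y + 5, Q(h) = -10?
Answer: -1069/469 ≈ -2.2793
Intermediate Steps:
R(K, Y) = -5/7 - Y/7 (R(K, Y) = -(Y + 5)/7 = -(5 + Y)/7 = -5/7 - Y/7)
B = -10
C = -1/67 (C = 1/(-68 + (1 + 0)) = 1/(-68 + 1) = 1/(-67) = -1/67 ≈ -0.014925)
R(-4, 12) + B*C = (-5/7 - ⅐*12) - 10*(-1/67) = (-5/7 - 12/7) + 10/67 = -17/7 + 10/67 = -1069/469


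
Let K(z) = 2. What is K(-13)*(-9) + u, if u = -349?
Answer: -367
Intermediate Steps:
K(-13)*(-9) + u = 2*(-9) - 349 = -18 - 349 = -367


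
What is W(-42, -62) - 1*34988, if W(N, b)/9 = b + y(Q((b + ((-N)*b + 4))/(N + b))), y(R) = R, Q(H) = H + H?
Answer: -912217/26 ≈ -35085.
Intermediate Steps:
Q(H) = 2*H
W(N, b) = 9*b + 18*(4 + b - N*b)/(N + b) (W(N, b) = 9*(b + 2*((b + ((-N)*b + 4))/(N + b))) = 9*(b + 2*((b + (-N*b + 4))/(N + b))) = 9*(b + 2*((b + (4 - N*b))/(N + b))) = 9*(b + 2*((4 + b - N*b)/(N + b))) = 9*(b + 2*(4 + b - N*b)/(N + b)) = 9*b + 18*(4 + b - N*b)/(N + b))
W(-42, -62) - 1*34988 = 9*(8 + (-62)² + 2*(-62) - 1*(-42)*(-62))/(-42 - 62) - 1*34988 = 9*(8 + 3844 - 124 - 2604)/(-104) - 34988 = 9*(-1/104)*1124 - 34988 = -2529/26 - 34988 = -912217/26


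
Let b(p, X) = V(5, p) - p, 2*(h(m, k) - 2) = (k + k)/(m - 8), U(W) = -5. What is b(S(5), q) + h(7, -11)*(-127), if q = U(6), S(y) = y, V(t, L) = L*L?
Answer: -1631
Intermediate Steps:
V(t, L) = L**2
h(m, k) = 2 + k/(-8 + m) (h(m, k) = 2 + ((k + k)/(m - 8))/2 = 2 + ((2*k)/(-8 + m))/2 = 2 + (2*k/(-8 + m))/2 = 2 + k/(-8 + m))
q = -5
b(p, X) = p**2 - p
b(S(5), q) + h(7, -11)*(-127) = 5*(-1 + 5) + ((-16 - 11 + 2*7)/(-8 + 7))*(-127) = 5*4 + ((-16 - 11 + 14)/(-1))*(-127) = 20 - 1*(-13)*(-127) = 20 + 13*(-127) = 20 - 1651 = -1631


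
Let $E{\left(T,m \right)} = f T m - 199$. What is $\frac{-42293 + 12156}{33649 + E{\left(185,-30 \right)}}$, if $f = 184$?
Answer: $\frac{30137}{987750} \approx 0.030511$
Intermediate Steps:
$E{\left(T,m \right)} = -199 + 184 T m$ ($E{\left(T,m \right)} = 184 T m - 199 = -199 + 184 T m$)
$\frac{-42293 + 12156}{33649 + E{\left(185,-30 \right)}} = \frac{-42293 + 12156}{33649 + \left(-199 + 184 \cdot 185 \left(-30\right)\right)} = - \frac{30137}{33649 - 1021399} = - \frac{30137}{-987750} = \left(-30137\right) \left(- \frac{1}{987750}\right) = \frac{30137}{987750}$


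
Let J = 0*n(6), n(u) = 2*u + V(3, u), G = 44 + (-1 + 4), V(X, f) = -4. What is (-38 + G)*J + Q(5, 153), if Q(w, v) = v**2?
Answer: 23409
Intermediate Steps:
G = 47 (G = 44 + 3 = 47)
n(u) = -4 + 2*u (n(u) = 2*u - 4 = -4 + 2*u)
J = 0 (J = 0*(-4 + 2*6) = 0*(-4 + 12) = 0*8 = 0)
(-38 + G)*J + Q(5, 153) = (-38 + 47)*0 + 153**2 = 9*0 + 23409 = 0 + 23409 = 23409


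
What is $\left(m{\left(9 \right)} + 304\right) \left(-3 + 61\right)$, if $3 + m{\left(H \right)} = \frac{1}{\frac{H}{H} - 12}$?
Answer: $\frac{191980}{11} \approx 17453.0$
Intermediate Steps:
$m{\left(H \right)} = - \frac{34}{11}$ ($m{\left(H \right)} = -3 + \frac{1}{\frac{H}{H} - 12} = -3 + \frac{1}{1 - 12} = -3 + \frac{1}{-11} = -3 - \frac{1}{11} = - \frac{34}{11}$)
$\left(m{\left(9 \right)} + 304\right) \left(-3 + 61\right) = \left(- \frac{34}{11} + 304\right) \left(-3 + 61\right) = \frac{3310}{11} \cdot 58 = \frac{191980}{11}$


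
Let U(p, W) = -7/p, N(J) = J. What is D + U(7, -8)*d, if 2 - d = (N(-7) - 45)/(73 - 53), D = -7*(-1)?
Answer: 12/5 ≈ 2.4000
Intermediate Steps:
D = 7
d = 23/5 (d = 2 - (-7 - 45)/(73 - 53) = 2 - (-52)/20 = 2 - 1*(-13/5) = 2 + 13/5 = 23/5 ≈ 4.6000)
D + U(7, -8)*d = 7 - 7/7*(23/5) = 7 - 7*1/7*(23/5) = 7 - 1*23/5 = 7 - 23/5 = 12/5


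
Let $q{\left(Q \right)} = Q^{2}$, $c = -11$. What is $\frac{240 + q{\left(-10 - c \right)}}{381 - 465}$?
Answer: $- \frac{241}{84} \approx -2.869$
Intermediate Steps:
$\frac{240 + q{\left(-10 - c \right)}}{381 - 465} = \frac{240 + \left(-10 - -11\right)^{2}}{381 - 465} = \frac{240 + \left(-10 + 11\right)^{2}}{-84} = \left(240 + 1^{2}\right) \left(- \frac{1}{84}\right) = \left(240 + 1\right) \left(- \frac{1}{84}\right) = 241 \left(- \frac{1}{84}\right) = - \frac{241}{84}$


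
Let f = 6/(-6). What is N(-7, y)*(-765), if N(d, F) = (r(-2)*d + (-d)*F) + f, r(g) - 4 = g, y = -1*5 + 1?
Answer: 32895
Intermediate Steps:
f = -1 (f = 6*(-1/6) = -1)
y = -4 (y = -5 + 1 = -4)
r(g) = 4 + g
N(d, F) = -1 + 2*d - F*d (N(d, F) = ((4 - 2)*d + (-d)*F) - 1 = (2*d - F*d) - 1 = -1 + 2*d - F*d)
N(-7, y)*(-765) = (-1 + 2*(-7) - 1*(-4)*(-7))*(-765) = (-1 - 14 - 28)*(-765) = -43*(-765) = 32895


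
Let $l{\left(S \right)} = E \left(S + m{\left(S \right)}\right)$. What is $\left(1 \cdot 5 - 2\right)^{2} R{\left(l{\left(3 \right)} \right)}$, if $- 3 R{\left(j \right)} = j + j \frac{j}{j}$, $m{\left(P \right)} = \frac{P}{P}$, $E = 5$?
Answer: $-120$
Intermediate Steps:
$m{\left(P \right)} = 1$
$l{\left(S \right)} = 5 + 5 S$ ($l{\left(S \right)} = 5 \left(S + 1\right) = 5 \left(1 + S\right) = 5 + 5 S$)
$R{\left(j \right)} = - \frac{2 j}{3}$ ($R{\left(j \right)} = - \frac{j + j \frac{j}{j}}{3} = - \frac{j + j 1}{3} = - \frac{j + j}{3} = - \frac{2 j}{3}$)
$\left(1 \cdot 5 - 2\right)^{2} R{\left(l{\left(3 \right)} \right)} = \left(1 \cdot 5 - 2\right)^{2} \left(- \frac{2 \left(5 + 5 \cdot 3\right)}{3}\right) = \left(5 - 2\right)^{2} \left(- \frac{2 \left(5 + 15\right)}{3}\right) = 3^{2} \left(\left(- \frac{2}{3}\right) 20\right) = 9 \left(- \frac{40}{3}\right) = -120$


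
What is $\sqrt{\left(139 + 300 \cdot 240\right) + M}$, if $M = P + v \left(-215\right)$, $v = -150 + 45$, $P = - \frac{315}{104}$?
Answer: $\frac{\sqrt{256098466}}{52} \approx 307.75$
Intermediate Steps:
$P = - \frac{315}{104}$ ($P = \left(-315\right) \frac{1}{104} = - \frac{315}{104} \approx -3.0288$)
$v = -105$
$M = \frac{2347485}{104}$ ($M = - \frac{315}{104} - -22575 = - \frac{315}{104} + 22575 = \frac{2347485}{104} \approx 22572.0$)
$\sqrt{\left(139 + 300 \cdot 240\right) + M} = \sqrt{\left(139 + 300 \cdot 240\right) + \frac{2347485}{104}} = \sqrt{\left(139 + 72000\right) + \frac{2347485}{104}} = \sqrt{72139 + \frac{2347485}{104}} = \sqrt{\frac{9849941}{104}} = \frac{\sqrt{256098466}}{52}$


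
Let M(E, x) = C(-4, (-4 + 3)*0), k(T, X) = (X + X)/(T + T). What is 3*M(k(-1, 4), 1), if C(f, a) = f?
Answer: -12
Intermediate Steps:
k(T, X) = X/T (k(T, X) = (2*X)/((2*T)) = (2*X)*(1/(2*T)) = X/T)
M(E, x) = -4
3*M(k(-1, 4), 1) = 3*(-4) = -12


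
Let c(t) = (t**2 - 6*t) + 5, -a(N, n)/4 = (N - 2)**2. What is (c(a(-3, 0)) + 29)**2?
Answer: 113081956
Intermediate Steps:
a(N, n) = -4*(-2 + N)**2 (a(N, n) = -4*(N - 2)**2 = -4*(-2 + N)**2)
c(t) = 5 + t**2 - 6*t
(c(a(-3, 0)) + 29)**2 = ((5 + (-4*(-2 - 3)**2)**2 - (-24)*(-2 - 3)**2) + 29)**2 = ((5 + (-4*(-5)**2)**2 - (-24)*(-5)**2) + 29)**2 = ((5 + (-4*25)**2 - (-24)*25) + 29)**2 = ((5 + (-100)**2 - 6*(-100)) + 29)**2 = ((5 + 10000 + 600) + 29)**2 = (10605 + 29)**2 = 10634**2 = 113081956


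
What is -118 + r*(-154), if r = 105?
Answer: -16288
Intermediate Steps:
-118 + r*(-154) = -118 + 105*(-154) = -118 - 16170 = -16288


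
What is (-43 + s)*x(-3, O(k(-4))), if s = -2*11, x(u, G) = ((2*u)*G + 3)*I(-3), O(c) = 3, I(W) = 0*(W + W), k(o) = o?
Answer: 0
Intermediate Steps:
I(W) = 0 (I(W) = 0*(2*W) = 0)
x(u, G) = 0 (x(u, G) = ((2*u)*G + 3)*0 = (2*G*u + 3)*0 = (3 + 2*G*u)*0 = 0)
s = -22
(-43 + s)*x(-3, O(k(-4))) = (-43 - 22)*0 = -65*0 = 0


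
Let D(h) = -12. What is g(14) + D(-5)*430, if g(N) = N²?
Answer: -4964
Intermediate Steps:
g(14) + D(-5)*430 = 14² - 12*430 = 196 - 5160 = -4964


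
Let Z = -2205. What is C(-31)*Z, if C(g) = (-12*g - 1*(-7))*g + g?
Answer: 25974900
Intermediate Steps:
C(g) = g + g*(7 - 12*g) (C(g) = (-12*g + 7)*g + g = (7 - 12*g)*g + g = g*(7 - 12*g) + g = g + g*(7 - 12*g))
C(-31)*Z = (4*(-31)*(2 - 3*(-31)))*(-2205) = (4*(-31)*(2 + 93))*(-2205) = (4*(-31)*95)*(-2205) = -11780*(-2205) = 25974900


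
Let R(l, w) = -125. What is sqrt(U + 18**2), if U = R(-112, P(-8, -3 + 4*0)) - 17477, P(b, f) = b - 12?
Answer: I*sqrt(17278) ≈ 131.45*I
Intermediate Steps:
P(b, f) = -12 + b
U = -17602 (U = -125 - 17477 = -17602)
sqrt(U + 18**2) = sqrt(-17602 + 18**2) = sqrt(-17602 + 324) = sqrt(-17278) = I*sqrt(17278)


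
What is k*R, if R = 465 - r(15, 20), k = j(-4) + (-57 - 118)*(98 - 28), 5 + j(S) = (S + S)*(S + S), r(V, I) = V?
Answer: -5485950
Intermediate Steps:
j(S) = -5 + 4*S**2 (j(S) = -5 + (S + S)*(S + S) = -5 + (2*S)*(2*S) = -5 + 4*S**2)
k = -12191 (k = (-5 + 4*(-4)**2) + (-57 - 118)*(98 - 28) = (-5 + 4*16) - 175*70 = (-5 + 64) - 12250 = 59 - 12250 = -12191)
R = 450 (R = 465 - 1*15 = 465 - 15 = 450)
k*R = -12191*450 = -5485950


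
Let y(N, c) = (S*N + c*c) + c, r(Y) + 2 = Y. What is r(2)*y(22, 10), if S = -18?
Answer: 0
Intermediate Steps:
r(Y) = -2 + Y
y(N, c) = c + c**2 - 18*N (y(N, c) = (-18*N + c*c) + c = (-18*N + c**2) + c = (c**2 - 18*N) + c = c + c**2 - 18*N)
r(2)*y(22, 10) = (-2 + 2)*(10 + 10**2 - 18*22) = 0*(10 + 100 - 396) = 0*(-286) = 0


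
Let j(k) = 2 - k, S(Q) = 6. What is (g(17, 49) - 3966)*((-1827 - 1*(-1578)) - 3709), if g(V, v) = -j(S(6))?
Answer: 15681596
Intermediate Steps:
g(V, v) = 4 (g(V, v) = -(2 - 1*6) = -(2 - 6) = -1*(-4) = 4)
(g(17, 49) - 3966)*((-1827 - 1*(-1578)) - 3709) = (4 - 3966)*((-1827 - 1*(-1578)) - 3709) = -3962*((-1827 + 1578) - 3709) = -3962*(-249 - 3709) = -3962*(-3958) = 15681596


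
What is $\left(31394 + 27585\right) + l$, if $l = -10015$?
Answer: $48964$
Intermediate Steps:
$\left(31394 + 27585\right) + l = \left(31394 + 27585\right) - 10015 = 58979 - 10015 = 48964$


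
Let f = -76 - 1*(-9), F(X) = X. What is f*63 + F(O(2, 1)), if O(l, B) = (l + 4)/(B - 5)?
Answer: -8445/2 ≈ -4222.5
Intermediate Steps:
O(l, B) = (4 + l)/(-5 + B)
f = -67 (f = -76 + 9 = -67)
f*63 + F(O(2, 1)) = -67*63 + (4 + 2)/(-5 + 1) = -4221 + 6/(-4) = -4221 - ¼*6 = -4221 - 3/2 = -8445/2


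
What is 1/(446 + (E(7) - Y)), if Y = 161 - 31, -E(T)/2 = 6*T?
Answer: 1/232 ≈ 0.0043103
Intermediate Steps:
E(T) = -12*T
Y = 130
1/(446 + (E(7) - Y)) = 1/(446 + (-12*7 - 1*130)) = 1/(446 + (-84 - 130)) = 1/(446 - 214) = 1/232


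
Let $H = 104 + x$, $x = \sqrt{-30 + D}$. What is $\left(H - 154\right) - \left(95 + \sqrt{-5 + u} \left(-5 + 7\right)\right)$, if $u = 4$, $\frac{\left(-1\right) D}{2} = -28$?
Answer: $-145 + \sqrt{26} - 2 i \approx -139.9 - 2.0 i$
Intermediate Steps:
$D = 56$ ($D = \left(-2\right) \left(-28\right) = 56$)
$x = \sqrt{26}$ ($x = \sqrt{-30 + 56} = \sqrt{26} \approx 5.099$)
$H = 104 + \sqrt{26} \approx 109.1$
$\left(H - 154\right) - \left(95 + \sqrt{-5 + u} \left(-5 + 7\right)\right) = \left(\left(104 + \sqrt{26}\right) - 154\right) - \left(95 + \sqrt{-5 + 4} \left(-5 + 7\right)\right) = \left(-50 + \sqrt{26}\right) - \left(95 + \sqrt{-1} \cdot 2\right) = \left(-50 + \sqrt{26}\right) - \left(95 + i 2\right) = \left(-50 + \sqrt{26}\right) - \left(95 + 2 i\right) = -145 + \sqrt{26} - 2 i$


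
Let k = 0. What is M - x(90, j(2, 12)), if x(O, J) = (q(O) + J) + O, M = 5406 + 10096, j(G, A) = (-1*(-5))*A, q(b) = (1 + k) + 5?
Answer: 15346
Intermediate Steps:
q(b) = 6 (q(b) = (1 + 0) + 5 = 1 + 5 = 6)
j(G, A) = 5*A
M = 15502
x(O, J) = 6 + J + O (x(O, J) = (6 + J) + O = 6 + J + O)
M - x(90, j(2, 12)) = 15502 - (6 + 5*12 + 90) = 15502 - (6 + 60 + 90) = 15502 - 1*156 = 15502 - 156 = 15346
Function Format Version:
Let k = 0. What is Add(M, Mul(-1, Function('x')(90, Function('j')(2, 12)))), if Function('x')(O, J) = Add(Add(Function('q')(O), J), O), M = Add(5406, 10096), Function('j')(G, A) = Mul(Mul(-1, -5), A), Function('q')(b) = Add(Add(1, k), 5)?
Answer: 15346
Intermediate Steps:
Function('q')(b) = 6 (Function('q')(b) = Add(Add(1, 0), 5) = Add(1, 5) = 6)
Function('j')(G, A) = Mul(5, A)
M = 15502
Function('x')(O, J) = Add(6, J, O) (Function('x')(O, J) = Add(Add(6, J), O) = Add(6, J, O))
Add(M, Mul(-1, Function('x')(90, Function('j')(2, 12)))) = Add(15502, Mul(-1, Add(6, Mul(5, 12), 90))) = Add(15502, Mul(-1, Add(6, 60, 90))) = Add(15502, Mul(-1, 156)) = Add(15502, -156) = 15346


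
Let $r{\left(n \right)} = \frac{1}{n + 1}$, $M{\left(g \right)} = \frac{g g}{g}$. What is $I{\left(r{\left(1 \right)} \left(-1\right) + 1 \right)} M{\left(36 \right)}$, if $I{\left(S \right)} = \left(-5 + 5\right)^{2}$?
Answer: $0$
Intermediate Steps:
$M{\left(g \right)} = g$ ($M{\left(g \right)} = \frac{g^{2}}{g} = g$)
$r{\left(n \right)} = \frac{1}{1 + n}$
$I{\left(S \right)} = 0$ ($I{\left(S \right)} = 0^{2} = 0$)
$I{\left(r{\left(1 \right)} \left(-1\right) + 1 \right)} M{\left(36 \right)} = 0 \cdot 36 = 0$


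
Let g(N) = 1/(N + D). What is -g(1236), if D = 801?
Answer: -1/2037 ≈ -0.00049092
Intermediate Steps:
g(N) = 1/(801 + N) (g(N) = 1/(N + 801) = 1/(801 + N))
-g(1236) = -1/(801 + 1236) = -1/2037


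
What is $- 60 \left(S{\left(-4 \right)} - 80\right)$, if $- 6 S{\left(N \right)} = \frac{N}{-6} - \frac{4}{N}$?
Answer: $\frac{14450}{3} \approx 4816.7$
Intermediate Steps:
$S{\left(N \right)} = \frac{N}{36} + \frac{2}{3 N}$ ($S{\left(N \right)} = - \frac{\frac{N}{-6} - \frac{4}{N}}{6} = - \frac{N \left(- \frac{1}{6}\right) - \frac{4}{N}}{6} = - \frac{- \frac{N}{6} - \frac{4}{N}}{6} = - \frac{- \frac{4}{N} - \frac{N}{6}}{6} = \frac{N}{36} + \frac{2}{3 N}$)
$- 60 \left(S{\left(-4 \right)} - 80\right) = - 60 \left(\frac{24 + \left(-4\right)^{2}}{36 \left(-4\right)} - 80\right) = - 60 \left(\frac{1}{36} \left(- \frac{1}{4}\right) \left(24 + 16\right) - 80\right) = - 60 \left(\frac{1}{36} \left(- \frac{1}{4}\right) 40 - 80\right) = - 60 \left(- \frac{5}{18} - 80\right) = \left(-60\right) \left(- \frac{1445}{18}\right) = \frac{14450}{3}$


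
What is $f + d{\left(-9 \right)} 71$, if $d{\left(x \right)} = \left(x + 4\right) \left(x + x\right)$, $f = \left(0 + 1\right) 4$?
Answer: $6394$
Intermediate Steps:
$f = 4$ ($f = 1 \cdot 4 = 4$)
$d{\left(x \right)} = 2 x \left(4 + x\right)$ ($d{\left(x \right)} = \left(4 + x\right) 2 x = 2 x \left(4 + x\right)$)
$f + d{\left(-9 \right)} 71 = 4 + 2 \left(-9\right) \left(4 - 9\right) 71 = 4 + 2 \left(-9\right) \left(-5\right) 71 = 4 + 90 \cdot 71 = 4 + 6390 = 6394$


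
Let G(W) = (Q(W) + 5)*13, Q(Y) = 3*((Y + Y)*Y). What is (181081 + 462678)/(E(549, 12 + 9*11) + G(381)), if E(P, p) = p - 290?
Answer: 643759/11322444 ≈ 0.056857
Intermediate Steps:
Q(Y) = 6*Y² (Q(Y) = 3*((2*Y)*Y) = 3*(2*Y²) = 6*Y²)
G(W) = 65 + 78*W² (G(W) = (6*W² + 5)*13 = (5 + 6*W²)*13 = 65 + 78*W²)
E(P, p) = -290 + p
(181081 + 462678)/(E(549, 12 + 9*11) + G(381)) = (181081 + 462678)/((-290 + (12 + 9*11)) + (65 + 78*381²)) = 643759/((-290 + (12 + 99)) + (65 + 78*145161)) = 643759/((-290 + 111) + (65 + 11322558)) = 643759/(-179 + 11322623) = 643759/11322444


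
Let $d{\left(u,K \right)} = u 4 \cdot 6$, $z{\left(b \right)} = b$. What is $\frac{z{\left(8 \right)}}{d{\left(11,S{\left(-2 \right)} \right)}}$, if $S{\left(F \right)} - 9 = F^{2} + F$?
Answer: $\frac{1}{33} \approx 0.030303$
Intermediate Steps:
$S{\left(F \right)} = 9 + F + F^{2}$ ($S{\left(F \right)} = 9 + \left(F^{2} + F\right) = 9 + \left(F + F^{2}\right) = 9 + F + F^{2}$)
$d{\left(u,K \right)} = 24 u$ ($d{\left(u,K \right)} = 4 u 6 = 24 u$)
$\frac{z{\left(8 \right)}}{d{\left(11,S{\left(-2 \right)} \right)}} = \frac{8}{24 \cdot 11} = \frac{8}{264} = 8 \cdot \frac{1}{264} = \frac{1}{33}$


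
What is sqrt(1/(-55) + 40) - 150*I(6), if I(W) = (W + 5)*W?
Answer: -9900 + sqrt(120945)/55 ≈ -9893.7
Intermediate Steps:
I(W) = W*(5 + W) (I(W) = (5 + W)*W = W*(5 + W))
sqrt(1/(-55) + 40) - 150*I(6) = sqrt(1/(-55) + 40) - 900*(5 + 6) = sqrt(-1/55 + 40) - 900*11 = sqrt(2199/55) - 150*66 = sqrt(120945)/55 - 9900 = -9900 + sqrt(120945)/55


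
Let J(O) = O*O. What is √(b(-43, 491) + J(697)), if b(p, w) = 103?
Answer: 2*√121478 ≈ 697.07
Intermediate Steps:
J(O) = O²
√(b(-43, 491) + J(697)) = √(103 + 697²) = √(103 + 485809) = √485912 = 2*√121478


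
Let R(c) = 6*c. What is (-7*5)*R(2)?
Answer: -420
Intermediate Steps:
(-7*5)*R(2) = (-7*5)*(6*2) = -35*12 = -420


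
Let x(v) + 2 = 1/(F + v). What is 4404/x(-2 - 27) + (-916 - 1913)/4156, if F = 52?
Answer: -140365619/62340 ≈ -2251.6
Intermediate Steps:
x(v) = -2 + 1/(52 + v)
4404/x(-2 - 27) + (-916 - 1913)/4156 = 4404/(((-103 - 2*(-2 - 27))/(52 + (-2 - 27)))) + (-916 - 1913)/4156 = 4404/(((-103 - 2*(-29))/(52 - 29))) - 2829*1/4156 = 4404/(((-103 + 58)/23)) - 2829/4156 = 4404/(((1/23)*(-45))) - 2829/4156 = 4404/(-45/23) - 2829/4156 = 4404*(-23/45) - 2829/4156 = -33764/15 - 2829/4156 = -140365619/62340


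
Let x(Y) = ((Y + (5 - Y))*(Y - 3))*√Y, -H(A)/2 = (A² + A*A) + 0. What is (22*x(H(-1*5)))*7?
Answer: -793100*I ≈ -7.931e+5*I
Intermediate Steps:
H(A) = -4*A² (H(A) = -2*((A² + A*A) + 0) = -2*((A² + A²) + 0) = -2*(2*A² + 0) = -4*A²)
x(Y) = √Y*(-15 + 5*Y) (x(Y) = (5*(-3 + Y))*√Y = (-15 + 5*Y)*√Y = √Y*(-15 + 5*Y))
(22*x(H(-1*5)))*7 = (22*(5*√(-4*(-1*5)²)*(-3 - 4*(-1*5)²)))*7 = (22*(5*√(-4*(-5)²)*(-3 - 4*(-5)²)))*7 = (22*(5*√(-4*25)*(-3 - 4*25)))*7 = (22*(5*√(-100)*(-3 - 100)))*7 = (22*(5*(10*I)*(-103)))*7 = (22*(-5150*I))*7 = -113300*I*7 = -793100*I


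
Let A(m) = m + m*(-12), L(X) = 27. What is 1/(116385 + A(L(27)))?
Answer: 1/116088 ≈ 8.6142e-6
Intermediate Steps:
A(m) = -11*m (A(m) = m - 12*m = -11*m)
1/(116385 + A(L(27))) = 1/(116385 - 11*27) = 1/(116385 - 297) = 1/116088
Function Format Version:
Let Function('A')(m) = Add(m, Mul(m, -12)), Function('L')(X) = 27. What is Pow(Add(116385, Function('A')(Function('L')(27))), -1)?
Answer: Rational(1, 116088) ≈ 8.6142e-6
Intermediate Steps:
Function('A')(m) = Mul(-11, m) (Function('A')(m) = Add(m, Mul(-12, m)) = Mul(-11, m))
Pow(Add(116385, Function('A')(Function('L')(27))), -1) = Pow(Add(116385, Mul(-11, 27)), -1) = Pow(Add(116385, -297), -1) = Pow(116088, -1) = Rational(1, 116088)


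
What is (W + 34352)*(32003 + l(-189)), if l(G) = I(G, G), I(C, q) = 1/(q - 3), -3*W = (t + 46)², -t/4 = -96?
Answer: -125724149075/144 ≈ -8.7308e+8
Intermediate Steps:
t = 384 (t = -4*(-96) = 384)
W = -184900/3 (W = -(384 + 46)²/3 = -⅓*430² = -⅓*184900 = -184900/3 ≈ -61633.)
I(C, q) = 1/(-3 + q)
l(G) = 1/(-3 + G)
(W + 34352)*(32003 + l(-189)) = (-184900/3 + 34352)*(32003 + 1/(-3 - 189)) = -81844*(32003 + 1/(-192))/3 = -81844*(32003 - 1/192)/3 = -81844/3*6144575/192 = -125724149075/144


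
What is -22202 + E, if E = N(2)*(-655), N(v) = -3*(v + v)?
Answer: -14342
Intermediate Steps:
N(v) = -6*v
E = 7860 (E = -6*2*(-655) = -12*(-655) = 7860)
-22202 + E = -22202 + 7860 = -14342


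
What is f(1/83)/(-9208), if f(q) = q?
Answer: -1/764264 ≈ -1.3084e-6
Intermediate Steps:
f(1/83)/(-9208) = 1/(83*(-9208)) = (1/83)*(-1/9208) = -1/764264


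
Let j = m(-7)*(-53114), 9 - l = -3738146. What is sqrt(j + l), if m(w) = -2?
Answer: sqrt(3844383) ≈ 1960.7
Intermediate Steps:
l = 3738155 (l = 9 - 1*(-3738146) = 9 + 3738146 = 3738155)
j = 106228 (j = -2*(-53114) = 106228)
sqrt(j + l) = sqrt(106228 + 3738155) = sqrt(3844383)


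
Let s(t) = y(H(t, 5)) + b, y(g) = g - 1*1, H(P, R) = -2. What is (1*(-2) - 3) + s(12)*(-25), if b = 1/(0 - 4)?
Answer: 305/4 ≈ 76.250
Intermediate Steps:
y(g) = -1 + g (y(g) = g - 1 = -1 + g)
b = -¼ (b = 1/(-4) = -¼ ≈ -0.25000)
s(t) = -13/4 (s(t) = (-1 - 2) - ¼ = -3 - ¼ = -13/4)
(1*(-2) - 3) + s(12)*(-25) = (1*(-2) - 3) - 13/4*(-25) = (-2 - 3) + 325/4 = -5 + 325/4 = 305/4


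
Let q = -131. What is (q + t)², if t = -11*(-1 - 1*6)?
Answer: 2916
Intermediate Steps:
t = 77 (t = -11*(-1 - 6) = -11*(-7) = 77)
(q + t)² = (-131 + 77)² = (-54)² = 2916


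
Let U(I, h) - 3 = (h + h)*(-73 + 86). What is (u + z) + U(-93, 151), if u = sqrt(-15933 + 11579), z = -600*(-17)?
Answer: 14129 + I*sqrt(4354) ≈ 14129.0 + 65.985*I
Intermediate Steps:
z = 10200
U(I, h) = 3 + 26*h (U(I, h) = 3 + (h + h)*(-73 + 86) = 3 + (2*h)*13 = 3 + 26*h)
u = I*sqrt(4354) (u = sqrt(-4354) = I*sqrt(4354) ≈ 65.985*I)
(u + z) + U(-93, 151) = (I*sqrt(4354) + 10200) + (3 + 26*151) = (10200 + I*sqrt(4354)) + (3 + 3926) = (10200 + I*sqrt(4354)) + 3929 = 14129 + I*sqrt(4354)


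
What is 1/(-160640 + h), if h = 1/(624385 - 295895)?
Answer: -328490/52768633599 ≈ -6.2251e-6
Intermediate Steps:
h = 1/328490 ≈ 3.0442e-6
1/(-160640 + h) = 1/(-160640 + 1/328490) = 1/(-52768633599/328490) = -328490/52768633599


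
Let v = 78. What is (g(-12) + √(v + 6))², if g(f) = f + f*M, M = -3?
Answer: 660 + 96*√21 ≈ 1099.9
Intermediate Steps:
g(f) = -2*f (g(f) = f + f*(-3) = f - 3*f = -2*f)
(g(-12) + √(v + 6))² = (-2*(-12) + √(78 + 6))² = (24 + √84)² = (24 + 2*√21)²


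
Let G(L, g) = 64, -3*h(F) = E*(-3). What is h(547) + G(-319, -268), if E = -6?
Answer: 58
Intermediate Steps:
h(F) = -6 (h(F) = -(-2)*(-3) = -1/3*18 = -6)
h(547) + G(-319, -268) = -6 + 64 = 58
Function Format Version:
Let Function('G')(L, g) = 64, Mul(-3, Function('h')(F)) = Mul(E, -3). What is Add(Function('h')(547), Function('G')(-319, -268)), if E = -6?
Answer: 58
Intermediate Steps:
Function('h')(F) = -6 (Function('h')(F) = Mul(Rational(-1, 3), Mul(-6, -3)) = Mul(Rational(-1, 3), 18) = -6)
Add(Function('h')(547), Function('G')(-319, -268)) = Add(-6, 64) = 58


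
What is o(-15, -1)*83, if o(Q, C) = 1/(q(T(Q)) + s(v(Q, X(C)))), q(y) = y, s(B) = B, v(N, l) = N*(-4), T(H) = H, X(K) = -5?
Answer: 83/45 ≈ 1.8444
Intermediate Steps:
v(N, l) = -4*N
o(Q, C) = -1/(3*Q) (o(Q, C) = 1/(Q - 4*Q) = 1/(-3*Q) = -1/(3*Q))
o(-15, -1)*83 = -⅓/(-15)*83 = -⅓*(-1/15)*83 = (1/45)*83 = 83/45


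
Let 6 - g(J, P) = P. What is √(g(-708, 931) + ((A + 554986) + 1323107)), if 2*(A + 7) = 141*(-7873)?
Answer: √5288458/2 ≈ 1149.8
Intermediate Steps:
A = -1110107/2 (A = -7 + (141*(-7873))/2 = -7 + (½)*(-1110093) = -7 - 1110093/2 = -1110107/2 ≈ -5.5505e+5)
g(J, P) = 6 - P
√(g(-708, 931) + ((A + 554986) + 1323107)) = √((6 - 1*931) + ((-1110107/2 + 554986) + 1323107)) = √((6 - 931) + (-135/2 + 1323107)) = √(-925 + 2646079/2) = √(2644229/2) = √5288458/2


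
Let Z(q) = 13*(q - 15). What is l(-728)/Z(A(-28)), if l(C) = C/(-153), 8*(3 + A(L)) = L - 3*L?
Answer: -56/1683 ≈ -0.033274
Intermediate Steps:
A(L) = -3 - L/4 (A(L) = -3 + (L - 3*L)/8 = -3 + (-2*L)/8 = -3 - L/4)
Z(q) = -195 + 13*q (Z(q) = 13*(-15 + q) = -195 + 13*q)
l(C) = -C/153 (l(C) = C*(-1/153) = -C/153)
l(-728)/Z(A(-28)) = (-1/153*(-728))/(-195 + 13*(-3 - ¼*(-28))) = 728/(153*(-195 + 13*(-3 + 7))) = 728/(153*(-195 + 13*4)) = 728/(153*(-195 + 52)) = (728/153)/(-143) = (728/153)*(-1/143) = -56/1683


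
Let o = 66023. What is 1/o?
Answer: 1/66023 ≈ 1.5146e-5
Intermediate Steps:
1/o = 1/66023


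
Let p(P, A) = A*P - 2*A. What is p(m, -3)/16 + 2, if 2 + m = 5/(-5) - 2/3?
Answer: 49/16 ≈ 3.0625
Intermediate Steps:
m = -11/3 (m = -2 + (5/(-5) - 2/3) = -2 + (5*(-⅕) - 2*⅓) = -2 + (-1 - ⅔) = -2 - 5/3 = -11/3 ≈ -3.6667)
p(P, A) = -2*A + A*P
p(m, -3)/16 + 2 = (-3*(-2 - 11/3))/16 + 2 = (-3*(-17/3))/16 + 2 = (1/16)*17 + 2 = 17/16 + 2 = 49/16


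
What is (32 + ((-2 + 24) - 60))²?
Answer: 36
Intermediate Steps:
(32 + ((-2 + 24) - 60))² = (32 + (22 - 60))² = (32 - 38)² = (-6)² = 36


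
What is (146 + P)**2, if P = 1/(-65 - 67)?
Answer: 371371441/17424 ≈ 21314.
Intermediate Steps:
P = -1/132 (P = 1/(-132) = -1/132 ≈ -0.0075758)
(146 + P)**2 = (146 - 1/132)**2 = (19271/132)**2 = 371371441/17424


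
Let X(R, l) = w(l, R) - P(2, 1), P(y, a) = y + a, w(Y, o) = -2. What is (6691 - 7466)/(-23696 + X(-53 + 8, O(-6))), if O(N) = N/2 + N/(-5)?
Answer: 775/23701 ≈ 0.032699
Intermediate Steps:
O(N) = 3*N/10 (O(N) = N*(½) + N*(-⅕) = N/2 - N/5 = 3*N/10)
P(y, a) = a + y
X(R, l) = -5 (X(R, l) = -2 - (1 + 2) = -2 - 1*3 = -2 - 3 = -5)
(6691 - 7466)/(-23696 + X(-53 + 8, O(-6))) = (6691 - 7466)/(-23696 - 5) = -775/(-23701) = -775*(-1/23701) = 775/23701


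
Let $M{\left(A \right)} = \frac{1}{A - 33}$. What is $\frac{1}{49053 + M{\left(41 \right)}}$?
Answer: $\frac{8}{392425} \approx 2.0386 \cdot 10^{-5}$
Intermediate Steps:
$M{\left(A \right)} = \frac{1}{-33 + A}$
$\frac{1}{49053 + M{\left(41 \right)}} = \frac{1}{49053 + \frac{1}{-33 + 41}} = \frac{1}{49053 + \frac{1}{8}} = \frac{1}{\frac{392425}{8}} = \frac{8}{392425}$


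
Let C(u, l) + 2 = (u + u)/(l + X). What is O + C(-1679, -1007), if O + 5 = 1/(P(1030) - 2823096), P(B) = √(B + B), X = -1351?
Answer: -13098483858664432/2349119484075231 - √515/3984935511578 ≈ -5.5759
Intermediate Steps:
C(u, l) = -2 + 2*u/(-1351 + l) (C(u, l) = -2 + (u + u)/(l - 1351) = -2 + (2*u)/(-1351 + l) = -2 + 2*u/(-1351 + l))
P(B) = √2*√B (P(B) = √(2*B) = √2*√B)
O = -5 + 1/(-2823096 + 2*√515) (O = -5 + 1/(√2*√1030 - 2823096) = -5 + 1/(2*√515 - 2823096) = -5 + 1/(-2823096 + 2*√515) ≈ -5.0000)
O + C(-1679, -1007) = (-9962339484719/1992467755789 - √515/3984935511578) + 2*(1351 - 1679 - 1*(-1007))/(-1351 - 1007) = (-9962339484719/1992467755789 - √515/3984935511578) + 2*(1351 - 1679 + 1007)/(-2358) = (-9962339484719/1992467755789 - √515/3984935511578) + 2*(-1/2358)*679 = (-9962339484719/1992467755789 - √515/3984935511578) - 679/1179 = -13098483858664432/2349119484075231 - √515/3984935511578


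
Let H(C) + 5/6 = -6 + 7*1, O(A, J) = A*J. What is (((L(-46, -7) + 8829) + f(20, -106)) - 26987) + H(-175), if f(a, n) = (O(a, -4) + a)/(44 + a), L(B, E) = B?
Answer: -873829/48 ≈ -18205.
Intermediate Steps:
f(a, n) = -3*a/(44 + a) (f(a, n) = (a*(-4) + a)/(44 + a) = (-4*a + a)/(44 + a) = (-3*a)/(44 + a) = -3*a/(44 + a))
H(C) = ⅙ (H(C) = -⅚ + (-6 + 7*1) = -⅚ + (-6 + 7) = -⅚ + 1 = ⅙)
(((L(-46, -7) + 8829) + f(20, -106)) - 26987) + H(-175) = (((-46 + 8829) - 3*20/(44 + 20)) - 26987) + ⅙ = ((8783 - 3*20/64) - 26987) + ⅙ = ((8783 - 3*20*1/64) - 26987) + ⅙ = ((8783 - 15/16) - 26987) + ⅙ = (140513/16 - 26987) + ⅙ = -291279/16 + ⅙ = -873829/48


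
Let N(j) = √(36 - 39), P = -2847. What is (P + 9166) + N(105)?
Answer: 6319 + I*√3 ≈ 6319.0 + 1.732*I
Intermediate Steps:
N(j) = I*√3 (N(j) = √(-3) = I*√3)
(P + 9166) + N(105) = (-2847 + 9166) + I*√3 = 6319 + I*√3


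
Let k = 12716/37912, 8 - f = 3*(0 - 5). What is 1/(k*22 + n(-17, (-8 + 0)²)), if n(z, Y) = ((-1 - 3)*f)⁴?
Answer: 4739/339498658713 ≈ 1.3959e-8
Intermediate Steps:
f = 23 (f = 8 - 3*(0 - 5) = 8 - 3*(-5) = 8 - 1*(-15) = 8 + 15 = 23)
k = 3179/9478 (k = 12716*(1/37912) = 3179/9478 ≈ 0.33541)
n(z, Y) = 71639296 (n(z, Y) = ((-1 - 3)*23)⁴ = (-4*23)⁴ = (-92)⁴ = 71639296)
1/(k*22 + n(-17, (-8 + 0)²)) = 1/((3179/9478)*22 + 71639296) = 1/(34969/4739 + 71639296) = 1/(339498658713/4739) = 4739/339498658713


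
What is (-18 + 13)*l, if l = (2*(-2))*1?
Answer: 20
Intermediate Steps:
l = -4 (l = -4*1 = -4)
(-18 + 13)*l = (-18 + 13)*(-4) = -5*(-4) = 20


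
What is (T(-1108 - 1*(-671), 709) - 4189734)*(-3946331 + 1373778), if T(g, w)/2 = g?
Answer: 10780561182224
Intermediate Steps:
T(g, w) = 2*g
(T(-1108 - 1*(-671), 709) - 4189734)*(-3946331 + 1373778) = (2*(-1108 - 1*(-671)) - 4189734)*(-3946331 + 1373778) = (2*(-1108 + 671) - 4189734)*(-2572553) = (2*(-437) - 4189734)*(-2572553) = (-874 - 4189734)*(-2572553) = -4190608*(-2572553) = 10780561182224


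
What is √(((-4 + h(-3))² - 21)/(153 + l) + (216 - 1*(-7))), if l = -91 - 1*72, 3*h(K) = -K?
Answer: √5605/5 ≈ 14.973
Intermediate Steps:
h(K) = -K/3 (h(K) = (-K)/3 = -K/3)
l = -163 (l = -91 - 72 = -163)
√(((-4 + h(-3))² - 21)/(153 + l) + (216 - 1*(-7))) = √(((-4 - ⅓*(-3))² - 21)/(153 - 163) + (216 - 1*(-7))) = √(((-4 + 1)² - 21)/(-10) + (216 + 7)) = √(((-3)² - 21)*(-⅒) + 223) = √((9 - 21)*(-⅒) + 223) = √(-12*(-⅒) + 223) = √(6/5 + 223) = √(1121/5) = √5605/5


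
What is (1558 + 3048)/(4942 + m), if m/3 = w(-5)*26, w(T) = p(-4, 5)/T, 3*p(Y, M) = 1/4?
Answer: 46060/49407 ≈ 0.93226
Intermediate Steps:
p(Y, M) = 1/12 (p(Y, M) = (⅓)/4 = (⅓)*(¼) = 1/12)
w(T) = 1/(12*T)
m = -13/10 (m = 3*(((1/12)/(-5))*26) = 3*(((1/12)*(-⅕))*26) = 3*(-1/60*26) = 3*(-13/30) = -13/10 ≈ -1.3000)
(1558 + 3048)/(4942 + m) = (1558 + 3048)/(4942 - 13/10) = 4606/(49407/10) = 4606*(10/49407) = 46060/49407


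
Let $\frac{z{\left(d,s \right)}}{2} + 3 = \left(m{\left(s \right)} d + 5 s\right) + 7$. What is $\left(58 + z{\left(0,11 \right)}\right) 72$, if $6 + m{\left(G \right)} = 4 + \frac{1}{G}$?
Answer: $12672$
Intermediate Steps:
$m{\left(G \right)} = -2 + \frac{1}{G}$ ($m{\left(G \right)} = -6 + \left(4 + \frac{1}{G}\right) = -2 + \frac{1}{G}$)
$z{\left(d,s \right)} = 8 + 10 s + 2 d \left(-2 + \frac{1}{s}\right)$ ($z{\left(d,s \right)} = -6 + 2 \left(\left(\left(-2 + \frac{1}{s}\right) d + 5 s\right) + 7\right) = -6 + 2 \left(\left(d \left(-2 + \frac{1}{s}\right) + 5 s\right) + 7\right) = -6 + 2 \left(\left(5 s + d \left(-2 + \frac{1}{s}\right)\right) + 7\right) = -6 + 2 \left(7 + 5 s + d \left(-2 + \frac{1}{s}\right)\right) = -6 + \left(14 + 10 s + 2 d \left(-2 + \frac{1}{s}\right)\right) = 8 + 10 s + 2 d \left(-2 + \frac{1}{s}\right)$)
$\left(58 + z{\left(0,11 \right)}\right) 72 = \left(58 + \left(8 - 0 + 10 \cdot 11 + 2 \cdot 0 \cdot \frac{1}{11}\right)\right) 72 = \left(58 + \left(8 + 0 + 110 + 2 \cdot 0 \cdot \frac{1}{11}\right)\right) 72 = \left(58 + \left(8 + 0 + 110 + 0\right)\right) 72 = \left(58 + 118\right) 72 = 176 \cdot 72 = 12672$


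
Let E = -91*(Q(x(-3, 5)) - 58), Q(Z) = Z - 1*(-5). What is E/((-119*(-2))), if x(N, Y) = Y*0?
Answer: 689/34 ≈ 20.265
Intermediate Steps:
x(N, Y) = 0
Q(Z) = 5 + Z (Q(Z) = Z + 5 = 5 + Z)
E = 4823 (E = -91*((5 + 0) - 58) = -91*(5 - 58) = -91*(-53) = 4823)
E/((-119*(-2))) = 4823/((-119*(-2))) = 4823/238 = 4823*(1/238) = 689/34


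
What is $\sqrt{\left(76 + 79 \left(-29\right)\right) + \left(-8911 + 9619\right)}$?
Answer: $i \sqrt{1507} \approx 38.82 i$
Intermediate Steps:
$\sqrt{\left(76 + 79 \left(-29\right)\right) + \left(-8911 + 9619\right)} = \sqrt{\left(76 - 2291\right) + 708} = \sqrt{-2215 + 708} = \sqrt{-1507} = i \sqrt{1507}$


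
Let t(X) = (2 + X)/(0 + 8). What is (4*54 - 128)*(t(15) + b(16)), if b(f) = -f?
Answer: -1221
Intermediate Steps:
t(X) = ¼ + X/8 (t(X) = (2 + X)/8 = (2 + X)*(⅛) = ¼ + X/8)
(4*54 - 128)*(t(15) + b(16)) = (4*54 - 128)*((¼ + (⅛)*15) - 1*16) = (216 - 128)*((¼ + 15/8) - 16) = 88*(17/8 - 16) = 88*(-111/8) = -1221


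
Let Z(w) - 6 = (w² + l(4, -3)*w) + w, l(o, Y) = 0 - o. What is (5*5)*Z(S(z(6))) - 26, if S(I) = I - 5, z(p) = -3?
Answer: 2324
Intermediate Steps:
S(I) = -5 + I
l(o, Y) = -o
Z(w) = 6 + w² - 3*w (Z(w) = 6 + ((w² + (-1*4)*w) + w) = 6 + ((w² - 4*w) + w) = 6 + (w² - 3*w) = 6 + w² - 3*w)
(5*5)*Z(S(z(6))) - 26 = (5*5)*(6 + (-5 - 3)² - 3*(-5 - 3)) - 26 = 25*(6 + (-8)² - 3*(-8)) - 26 = 25*(6 + 64 + 24) - 26 = 25*94 - 26 = 2350 - 26 = 2324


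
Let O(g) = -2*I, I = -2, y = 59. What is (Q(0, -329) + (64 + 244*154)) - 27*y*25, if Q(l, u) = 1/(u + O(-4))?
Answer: -710126/325 ≈ -2185.0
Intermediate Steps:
O(g) = 4 (O(g) = -2*(-2) = 4)
Q(l, u) = 1/(4 + u) (Q(l, u) = 1/(u + 4) = 1/(4 + u))
(Q(0, -329) + (64 + 244*154)) - 27*y*25 = (1/(4 - 329) + (64 + 244*154)) - 27*59*25 = (1/(-325) + (64 + 37576)) - 1593*25 = (-1/325 + 37640) - 39825 = 12232999/325 - 39825 = -710126/325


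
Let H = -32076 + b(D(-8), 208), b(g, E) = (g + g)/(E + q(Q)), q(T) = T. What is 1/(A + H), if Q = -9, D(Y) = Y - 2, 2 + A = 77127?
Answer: 199/8964731 ≈ 2.2198e-5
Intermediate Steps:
A = 77125 (A = -2 + 77127 = 77125)
D(Y) = -2 + Y
b(g, E) = 2*g/(-9 + E) (b(g, E) = (g + g)/(E - 9) = (2*g)/(-9 + E) = 2*g/(-9 + E))
H = -6383144/199 (H = -32076 + 2*(-2 - 8)/(-9 + 208) = -32076 + 2*(-10)/199 = -32076 + 2*(-10)*(1/199) = -32076 - 20/199 = -6383144/199 ≈ -32076.)
1/(A + H) = 1/(77125 - 6383144/199) = 1/(8964731/199) = 199/8964731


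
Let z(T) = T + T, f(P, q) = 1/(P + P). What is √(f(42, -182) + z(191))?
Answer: √673869/42 ≈ 19.545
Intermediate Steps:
f(P, q) = 1/(2*P)
z(T) = 2*T
√(f(42, -182) + z(191)) = √((½)/42 + 2*191) = √((½)*(1/42) + 382) = √(1/84 + 382) = √(32089/84) = √673869/42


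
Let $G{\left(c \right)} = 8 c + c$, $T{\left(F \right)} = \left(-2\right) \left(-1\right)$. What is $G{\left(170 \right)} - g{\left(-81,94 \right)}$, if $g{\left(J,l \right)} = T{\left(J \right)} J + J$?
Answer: $1773$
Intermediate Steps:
$T{\left(F \right)} = 2$
$G{\left(c \right)} = 9 c$
$g{\left(J,l \right)} = 3 J$ ($g{\left(J,l \right)} = 2 J + J = 3 J$)
$G{\left(170 \right)} - g{\left(-81,94 \right)} = 9 \cdot 170 - 3 \left(-81\right) = 1530 - -243 = 1530 + 243 = 1773$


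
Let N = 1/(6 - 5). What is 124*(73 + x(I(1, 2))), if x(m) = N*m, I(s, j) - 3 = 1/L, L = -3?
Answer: 28148/3 ≈ 9382.7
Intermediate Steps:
N = 1 (N = 1/1 = 1)
I(s, j) = 8/3 (I(s, j) = 3 + 1/(-3) = 3 - ⅓ = 8/3)
x(m) = m (x(m) = 1*m = m)
124*(73 + x(I(1, 2))) = 124*(73 + 8/3) = 124*(227/3) = 28148/3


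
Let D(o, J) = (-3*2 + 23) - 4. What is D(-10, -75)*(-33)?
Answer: -429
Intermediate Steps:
D(o, J) = 13 (D(o, J) = (-6 + 23) - 4 = 17 - 4 = 13)
D(-10, -75)*(-33) = 13*(-33) = -429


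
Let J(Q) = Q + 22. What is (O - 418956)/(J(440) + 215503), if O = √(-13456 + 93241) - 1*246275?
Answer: -665231/215965 + 9*√985/215965 ≈ -3.0790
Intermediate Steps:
J(Q) = 22 + Q
O = -246275 + 9*√985 (O = √79785 - 246275 = 9*√985 - 246275 = -246275 + 9*√985 ≈ -2.4599e+5)
(O - 418956)/(J(440) + 215503) = ((-246275 + 9*√985) - 418956)/((22 + 440) + 215503) = (-665231 + 9*√985)/(462 + 215503) = (-665231 + 9*√985)/215965 = (-665231 + 9*√985)*(1/215965) = -665231/215965 + 9*√985/215965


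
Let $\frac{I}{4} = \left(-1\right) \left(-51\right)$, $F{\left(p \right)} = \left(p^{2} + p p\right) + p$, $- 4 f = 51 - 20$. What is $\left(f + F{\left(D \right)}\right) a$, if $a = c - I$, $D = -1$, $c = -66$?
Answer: $\frac{3645}{2} \approx 1822.5$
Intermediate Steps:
$f = - \frac{31}{4}$ ($f = - \frac{51 - 20}{4} = \left(- \frac{1}{4}\right) 31 = - \frac{31}{4} \approx -7.75$)
$F{\left(p \right)} = p + 2 p^{2}$ ($F{\left(p \right)} = \left(p^{2} + p^{2}\right) + p = 2 p^{2} + p = p + 2 p^{2}$)
$I = 204$ ($I = 4 \left(\left(-1\right) \left(-51\right)\right) = 4 \cdot 51 = 204$)
$a = -270$ ($a = -66 - 204 = -270$)
$\left(f + F{\left(D \right)}\right) a = \left(- \frac{31}{4} - \left(1 + 2 \left(-1\right)\right)\right) \left(-270\right) = \left(- \frac{31}{4} - \left(1 - 2\right)\right) \left(-270\right) = \left(- \frac{31}{4} - -1\right) \left(-270\right) = \left(- \frac{31}{4} + 1\right) \left(-270\right) = \left(- \frac{27}{4}\right) \left(-270\right) = \frac{3645}{2}$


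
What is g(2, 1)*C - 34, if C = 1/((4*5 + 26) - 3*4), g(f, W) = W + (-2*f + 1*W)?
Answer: -579/17 ≈ -34.059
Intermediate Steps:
g(f, W) = -2*f + 2*W (g(f, W) = W + (-2*f + W) = W + (W - 2*f) = -2*f + 2*W)
C = 1/34 (C = 1/((20 + 26) - 12) = 1/(46 - 12) = 1/34 ≈ 0.029412)
g(2, 1)*C - 34 = (-2*2 + 2*1)*(1/34) - 34 = (-4 + 2)*(1/34) - 34 = -2*1/34 - 34 = -1/17 - 34 = -579/17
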